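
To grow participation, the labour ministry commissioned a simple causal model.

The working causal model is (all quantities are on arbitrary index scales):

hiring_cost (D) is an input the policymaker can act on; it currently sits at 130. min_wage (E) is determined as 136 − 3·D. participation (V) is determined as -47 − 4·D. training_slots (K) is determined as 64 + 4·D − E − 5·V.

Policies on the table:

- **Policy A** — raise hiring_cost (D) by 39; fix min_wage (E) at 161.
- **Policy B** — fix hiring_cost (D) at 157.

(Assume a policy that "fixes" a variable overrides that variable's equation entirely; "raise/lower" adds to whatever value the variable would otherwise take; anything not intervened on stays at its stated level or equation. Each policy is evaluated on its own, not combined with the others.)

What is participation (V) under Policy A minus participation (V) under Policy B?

-48

Policy A (D + 39, E := 161):
  D = 130 + 39 = 169
  V = -47 − 4·169 = -723
Policy B (D := 157):
  D = 157
  V = -47 − 4·157 = -675
V: -723 − (-675) = -48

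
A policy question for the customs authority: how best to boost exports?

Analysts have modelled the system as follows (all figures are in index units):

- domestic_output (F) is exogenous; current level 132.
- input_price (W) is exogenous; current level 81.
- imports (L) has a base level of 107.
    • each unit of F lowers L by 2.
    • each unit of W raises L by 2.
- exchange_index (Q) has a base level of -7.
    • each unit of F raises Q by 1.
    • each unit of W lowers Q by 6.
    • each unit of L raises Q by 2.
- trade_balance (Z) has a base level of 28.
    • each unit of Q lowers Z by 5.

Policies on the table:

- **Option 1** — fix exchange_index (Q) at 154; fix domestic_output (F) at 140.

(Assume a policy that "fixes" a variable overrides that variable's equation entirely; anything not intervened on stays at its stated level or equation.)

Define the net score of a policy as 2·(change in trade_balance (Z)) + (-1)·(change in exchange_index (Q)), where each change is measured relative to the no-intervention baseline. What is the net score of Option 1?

Baseline:
  F = 132
  W = 81
  L = 107 − 2·132 + 2·81 = 5
  Q = -7 + 132 − 6·81 + 2·5 = -351
  Z = 28 − 5·(-351) = 1783
Option 1 (Q := 154, F := 140):
  F = 140
  W = 81
  L = 107 − 2·140 + 2·81 = -11
  Q = 154
  Z = 28 − 5·154 = -742
ΔZ = -742 − 1783 = -2525; ΔQ = 154 − (-351) = 505
Score = 2·(-2525) + (-1)·505 = -5555

-5555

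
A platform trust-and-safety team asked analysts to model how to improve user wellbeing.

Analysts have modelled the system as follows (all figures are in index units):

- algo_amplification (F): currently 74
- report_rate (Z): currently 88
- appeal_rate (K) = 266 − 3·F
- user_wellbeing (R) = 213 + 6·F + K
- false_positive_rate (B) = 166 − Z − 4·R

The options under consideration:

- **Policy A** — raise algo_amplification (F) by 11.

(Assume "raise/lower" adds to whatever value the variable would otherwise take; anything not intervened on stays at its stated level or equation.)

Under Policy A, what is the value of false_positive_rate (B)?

Policy A (F + 11):
  F = 74 + 11 = 85
  Z = 88
  K = 266 − 3·85 = 11
  R = 213 + 6·85 + 11 = 734
  B = 166 − 88 − 4·734 = -2858

-2858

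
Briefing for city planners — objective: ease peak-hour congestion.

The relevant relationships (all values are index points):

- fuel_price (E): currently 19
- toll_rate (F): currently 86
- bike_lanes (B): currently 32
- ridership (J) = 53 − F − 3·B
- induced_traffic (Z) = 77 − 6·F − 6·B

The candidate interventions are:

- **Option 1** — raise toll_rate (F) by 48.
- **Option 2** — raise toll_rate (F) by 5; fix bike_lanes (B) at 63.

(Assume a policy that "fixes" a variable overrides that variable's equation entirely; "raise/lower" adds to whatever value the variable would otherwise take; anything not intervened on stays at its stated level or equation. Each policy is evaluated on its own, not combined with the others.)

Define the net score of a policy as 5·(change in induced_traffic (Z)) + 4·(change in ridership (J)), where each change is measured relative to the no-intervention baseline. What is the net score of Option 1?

Baseline:
  F = 86
  B = 32
  J = 53 − 86 − 3·32 = -129
  Z = 77 − 6·86 − 6·32 = -631
Option 1 (F + 48):
  F = 86 + 48 = 134
  B = 32
  J = 53 − 134 − 3·32 = -177
  Z = 77 − 6·134 − 6·32 = -919
ΔZ = -919 − (-631) = -288; ΔJ = -177 − (-129) = -48
Score = 5·(-288) + 4·(-48) = -1632

-1632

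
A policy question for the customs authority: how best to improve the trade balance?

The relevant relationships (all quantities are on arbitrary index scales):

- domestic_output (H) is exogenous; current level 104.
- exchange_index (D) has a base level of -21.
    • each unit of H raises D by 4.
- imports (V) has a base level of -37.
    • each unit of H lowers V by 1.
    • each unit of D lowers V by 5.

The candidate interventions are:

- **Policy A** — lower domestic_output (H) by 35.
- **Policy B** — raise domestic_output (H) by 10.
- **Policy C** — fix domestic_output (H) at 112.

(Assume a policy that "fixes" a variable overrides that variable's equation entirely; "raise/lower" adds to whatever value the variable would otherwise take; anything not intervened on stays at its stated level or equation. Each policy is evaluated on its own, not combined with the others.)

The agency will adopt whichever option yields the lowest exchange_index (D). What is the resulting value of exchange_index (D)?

255

Policy A (H − 35):
  H = 104 − 35 = 69
  D = -21 + 4·69 = 255
Policy B (H + 10):
  H = 104 + 10 = 114
  D = -21 + 4·114 = 435
Policy C (H := 112):
  H = 112
  D = -21 + 4·112 = 427
Comparing — Policy A: D=255, Policy B: D=435, Policy C: D=427. Lowest is 255 (Policy A).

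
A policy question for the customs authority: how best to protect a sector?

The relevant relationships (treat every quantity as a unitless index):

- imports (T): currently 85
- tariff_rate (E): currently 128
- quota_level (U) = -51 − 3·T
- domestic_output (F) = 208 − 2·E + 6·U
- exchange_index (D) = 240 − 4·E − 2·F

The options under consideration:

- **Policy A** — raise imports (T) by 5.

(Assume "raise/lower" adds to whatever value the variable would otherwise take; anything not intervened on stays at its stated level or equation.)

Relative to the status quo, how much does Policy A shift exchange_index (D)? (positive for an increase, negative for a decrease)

180

Baseline:
  T = 85
  E = 128
  U = -51 − 3·85 = -306
  F = 208 − 2·128 + 6·(-306) = -1884
  D = 240 − 4·128 − 2·(-1884) = 3496
Policy A (T + 5):
  T = 85 + 5 = 90
  E = 128
  U = -51 − 3·90 = -321
  F = 208 − 2·128 + 6·(-321) = -1974
  D = 240 − 4·128 − 2·(-1974) = 3676
Change in D: 3676 − 3496 = 180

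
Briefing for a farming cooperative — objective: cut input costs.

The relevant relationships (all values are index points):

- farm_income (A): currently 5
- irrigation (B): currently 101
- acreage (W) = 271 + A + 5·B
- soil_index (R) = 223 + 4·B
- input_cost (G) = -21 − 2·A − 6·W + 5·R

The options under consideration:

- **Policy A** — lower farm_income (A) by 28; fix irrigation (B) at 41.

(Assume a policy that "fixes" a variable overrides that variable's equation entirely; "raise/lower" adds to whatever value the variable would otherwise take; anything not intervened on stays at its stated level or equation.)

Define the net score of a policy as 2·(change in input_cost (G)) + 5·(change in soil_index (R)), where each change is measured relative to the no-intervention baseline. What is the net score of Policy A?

448

Baseline:
  A = 5
  B = 101
  W = 271 + 5 + 5·101 = 781
  R = 223 + 4·101 = 627
  G = -21 − 2·5 − 6·781 + 5·627 = -1582
Policy A (A − 28, B := 41):
  A = 5 − 28 = -23
  B = 41
  W = 271 + (-23) + 5·41 = 453
  R = 223 + 4·41 = 387
  G = -21 − 2·(-23) − 6·453 + 5·387 = -758
ΔG = -758 − (-1582) = 824; ΔR = 387 − 627 = -240
Score = 2·824 + 5·(-240) = 448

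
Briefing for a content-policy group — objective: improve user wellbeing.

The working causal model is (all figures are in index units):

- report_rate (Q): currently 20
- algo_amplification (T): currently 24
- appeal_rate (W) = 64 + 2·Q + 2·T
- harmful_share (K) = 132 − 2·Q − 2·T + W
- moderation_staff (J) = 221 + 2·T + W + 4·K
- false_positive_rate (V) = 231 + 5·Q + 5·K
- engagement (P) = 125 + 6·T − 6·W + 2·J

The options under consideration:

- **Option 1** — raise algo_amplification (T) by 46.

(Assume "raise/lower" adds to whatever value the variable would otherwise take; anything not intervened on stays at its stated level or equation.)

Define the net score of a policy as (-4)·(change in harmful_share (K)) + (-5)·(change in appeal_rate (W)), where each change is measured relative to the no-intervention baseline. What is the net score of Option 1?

Baseline:
  Q = 20
  T = 24
  W = 64 + 2·20 + 2·24 = 152
  K = 132 − 2·20 − 2·24 + 152 = 196
Option 1 (T + 46):
  Q = 20
  T = 24 + 46 = 70
  W = 64 + 2·20 + 2·70 = 244
  K = 132 − 2·20 − 2·70 + 244 = 196
ΔK = 196 − 196 = 0; ΔW = 244 − 152 = 92
Score = (-4)·0 + (-5)·92 = -460

-460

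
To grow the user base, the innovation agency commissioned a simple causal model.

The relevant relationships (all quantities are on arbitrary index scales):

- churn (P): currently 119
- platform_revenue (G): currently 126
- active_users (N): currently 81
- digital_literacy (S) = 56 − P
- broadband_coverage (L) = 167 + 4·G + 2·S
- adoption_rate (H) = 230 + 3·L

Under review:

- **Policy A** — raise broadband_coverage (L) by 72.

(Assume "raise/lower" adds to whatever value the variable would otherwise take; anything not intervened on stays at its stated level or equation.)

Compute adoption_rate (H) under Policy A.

Policy A (L + 72):
  P = 119
  G = 126
  S = 56 − 119 = -63
  L = 167 + 4·126 + 2·(-63) (+72 from intervention) = 617
  H = 230 + 3·617 = 2081

2081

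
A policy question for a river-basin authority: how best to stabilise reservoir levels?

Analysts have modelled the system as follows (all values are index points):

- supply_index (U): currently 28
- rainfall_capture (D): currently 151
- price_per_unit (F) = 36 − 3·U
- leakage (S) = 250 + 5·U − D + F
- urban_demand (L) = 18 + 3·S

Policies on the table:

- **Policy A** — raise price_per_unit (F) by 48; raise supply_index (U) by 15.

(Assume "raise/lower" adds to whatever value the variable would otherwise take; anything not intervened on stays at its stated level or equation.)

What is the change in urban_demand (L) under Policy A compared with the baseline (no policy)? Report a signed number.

Baseline:
  U = 28
  D = 151
  F = 36 − 3·28 = -48
  S = 250 + 5·28 − 151 + (-48) = 191
  L = 18 + 3·191 = 591
Policy A (F + 48, U + 15):
  U = 28 + 15 = 43
  D = 151
  F = 36 − 3·43 (+48 from intervention) = -45
  S = 250 + 5·43 − 151 + (-45) = 269
  L = 18 + 3·269 = 825
Change in L: 825 − 591 = 234

234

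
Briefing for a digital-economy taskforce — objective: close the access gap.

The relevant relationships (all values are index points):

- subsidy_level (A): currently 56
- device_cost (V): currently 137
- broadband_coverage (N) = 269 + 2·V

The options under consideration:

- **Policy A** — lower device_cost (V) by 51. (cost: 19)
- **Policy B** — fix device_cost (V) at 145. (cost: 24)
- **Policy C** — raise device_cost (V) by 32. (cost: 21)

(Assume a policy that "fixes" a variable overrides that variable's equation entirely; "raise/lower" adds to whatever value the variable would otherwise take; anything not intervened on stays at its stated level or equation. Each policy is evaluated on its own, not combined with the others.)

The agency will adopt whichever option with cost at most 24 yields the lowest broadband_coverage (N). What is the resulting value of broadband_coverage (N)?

441

Policy A (V − 51):
  V = 137 − 51 = 86
  N = 269 + 2·86 = 441
Policy B (V := 145):
  V = 145
  N = 269 + 2·145 = 559
Policy C (V + 32):
  V = 137 + 32 = 169
  N = 269 + 2·169 = 607
Comparing — Policy A: N=441, Policy B: N=559, Policy C: N=607. Lowest is 441 (Policy A).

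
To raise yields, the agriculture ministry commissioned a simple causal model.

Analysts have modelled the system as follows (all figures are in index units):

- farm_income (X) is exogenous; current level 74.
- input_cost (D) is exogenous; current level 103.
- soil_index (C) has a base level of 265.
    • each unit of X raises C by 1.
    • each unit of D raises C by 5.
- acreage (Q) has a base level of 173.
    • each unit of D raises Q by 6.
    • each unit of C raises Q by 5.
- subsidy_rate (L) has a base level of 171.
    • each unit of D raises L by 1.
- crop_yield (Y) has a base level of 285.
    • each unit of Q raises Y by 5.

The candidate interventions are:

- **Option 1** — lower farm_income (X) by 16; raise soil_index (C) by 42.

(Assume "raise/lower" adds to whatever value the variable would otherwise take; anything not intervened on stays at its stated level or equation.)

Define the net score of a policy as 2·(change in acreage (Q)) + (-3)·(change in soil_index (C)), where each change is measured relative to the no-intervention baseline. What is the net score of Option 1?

Baseline:
  X = 74
  D = 103
  C = 265 + 74 + 5·103 = 854
  Q = 173 + 6·103 + 5·854 = 5061
Option 1 (X − 16, C + 42):
  X = 74 − 16 = 58
  D = 103
  C = 265 + 58 + 5·103 (+42 from intervention) = 880
  Q = 173 + 6·103 + 5·880 = 5191
ΔQ = 5191 − 5061 = 130; ΔC = 880 − 854 = 26
Score = 2·130 + (-3)·26 = 182

182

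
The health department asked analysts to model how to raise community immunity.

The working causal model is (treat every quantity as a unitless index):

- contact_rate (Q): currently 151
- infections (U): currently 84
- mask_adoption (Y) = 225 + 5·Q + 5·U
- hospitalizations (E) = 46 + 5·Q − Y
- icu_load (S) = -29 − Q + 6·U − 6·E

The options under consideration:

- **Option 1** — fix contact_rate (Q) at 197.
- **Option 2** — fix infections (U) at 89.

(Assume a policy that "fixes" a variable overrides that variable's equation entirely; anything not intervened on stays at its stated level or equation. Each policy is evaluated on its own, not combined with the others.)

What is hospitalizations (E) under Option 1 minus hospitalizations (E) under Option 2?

Option 1 (Q := 197):
  Q = 197
  U = 84
  Y = 225 + 5·197 + 5·84 = 1630
  E = 46 + 5·197 − 1630 = -599
Option 2 (U := 89):
  Q = 151
  U = 89
  Y = 225 + 5·151 + 5·89 = 1425
  E = 46 + 5·151 − 1425 = -624
E: -599 − (-624) = 25

25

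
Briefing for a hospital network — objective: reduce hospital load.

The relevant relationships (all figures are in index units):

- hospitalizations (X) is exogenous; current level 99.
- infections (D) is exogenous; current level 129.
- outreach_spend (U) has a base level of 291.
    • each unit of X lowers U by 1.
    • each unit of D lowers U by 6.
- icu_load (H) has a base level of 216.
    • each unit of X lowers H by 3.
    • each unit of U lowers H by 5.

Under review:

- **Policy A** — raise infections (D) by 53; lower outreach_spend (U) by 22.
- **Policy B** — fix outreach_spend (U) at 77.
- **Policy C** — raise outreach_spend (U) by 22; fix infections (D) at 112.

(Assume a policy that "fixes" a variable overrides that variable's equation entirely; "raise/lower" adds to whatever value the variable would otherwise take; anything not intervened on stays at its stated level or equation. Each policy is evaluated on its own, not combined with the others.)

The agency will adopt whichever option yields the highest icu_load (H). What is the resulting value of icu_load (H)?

Policy A (D + 53, U − 22):
  X = 99
  D = 129 + 53 = 182
  U = 291 − 99 − 6·182 (−22 from intervention) = -922
  H = 216 − 3·99 − 5·(-922) = 4529
Policy B (U := 77):
  X = 99
  D = 129
  U = 77
  H = 216 − 3·99 − 5·77 = -466
Policy C (U + 22, D := 112):
  X = 99
  D = 112
  U = 291 − 99 − 6·112 (+22 from intervention) = -458
  H = 216 − 3·99 − 5·(-458) = 2209
Comparing — Policy A: H=4529, Policy B: H=-466, Policy C: H=2209. Highest is 4529 (Policy A).

4529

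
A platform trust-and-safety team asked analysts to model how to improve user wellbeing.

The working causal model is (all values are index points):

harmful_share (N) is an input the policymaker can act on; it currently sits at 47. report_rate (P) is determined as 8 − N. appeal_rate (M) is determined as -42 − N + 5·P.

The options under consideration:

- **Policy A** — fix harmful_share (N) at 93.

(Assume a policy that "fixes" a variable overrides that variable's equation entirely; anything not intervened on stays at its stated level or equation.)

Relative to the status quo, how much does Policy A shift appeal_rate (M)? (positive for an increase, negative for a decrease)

Baseline:
  N = 47
  P = 8 − 47 = -39
  M = -42 − 47 + 5·(-39) = -284
Policy A (N := 93):
  N = 93
  P = 8 − 93 = -85
  M = -42 − 93 + 5·(-85) = -560
Change in M: -560 − (-284) = -276

-276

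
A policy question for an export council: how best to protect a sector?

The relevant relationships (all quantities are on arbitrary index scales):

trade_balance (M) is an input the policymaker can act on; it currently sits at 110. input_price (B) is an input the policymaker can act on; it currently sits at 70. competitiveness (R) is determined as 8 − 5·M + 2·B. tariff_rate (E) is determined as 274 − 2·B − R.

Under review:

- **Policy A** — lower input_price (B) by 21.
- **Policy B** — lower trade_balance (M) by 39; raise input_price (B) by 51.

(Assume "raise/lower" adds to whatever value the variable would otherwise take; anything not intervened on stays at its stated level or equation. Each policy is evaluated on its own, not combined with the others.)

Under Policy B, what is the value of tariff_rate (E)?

Policy B (M − 39, B + 51):
  M = 110 − 39 = 71
  B = 70 + 51 = 121
  R = 8 − 5·71 + 2·121 = -105
  E = 274 − 2·121 − (-105) = 137

137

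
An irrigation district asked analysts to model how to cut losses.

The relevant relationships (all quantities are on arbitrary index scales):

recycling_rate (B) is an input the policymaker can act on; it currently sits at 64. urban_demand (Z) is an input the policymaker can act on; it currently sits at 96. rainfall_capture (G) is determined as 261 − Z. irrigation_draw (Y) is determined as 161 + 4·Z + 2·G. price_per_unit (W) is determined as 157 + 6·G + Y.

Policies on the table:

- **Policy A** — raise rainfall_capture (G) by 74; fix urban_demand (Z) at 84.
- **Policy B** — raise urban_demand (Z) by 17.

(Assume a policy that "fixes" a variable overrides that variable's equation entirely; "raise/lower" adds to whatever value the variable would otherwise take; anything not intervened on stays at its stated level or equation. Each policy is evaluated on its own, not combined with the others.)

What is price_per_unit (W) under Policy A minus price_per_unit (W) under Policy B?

Policy A (G + 74, Z := 84):
  Z = 84
  G = 261 − 84 (+74 from intervention) = 251
  Y = 161 + 4·84 + 2·251 = 999
  W = 157 + 6·251 + 999 = 2662
Policy B (Z + 17):
  Z = 96 + 17 = 113
  G = 261 − 113 = 148
  Y = 161 + 4·113 + 2·148 = 909
  W = 157 + 6·148 + 909 = 1954
W: 2662 − 1954 = 708

708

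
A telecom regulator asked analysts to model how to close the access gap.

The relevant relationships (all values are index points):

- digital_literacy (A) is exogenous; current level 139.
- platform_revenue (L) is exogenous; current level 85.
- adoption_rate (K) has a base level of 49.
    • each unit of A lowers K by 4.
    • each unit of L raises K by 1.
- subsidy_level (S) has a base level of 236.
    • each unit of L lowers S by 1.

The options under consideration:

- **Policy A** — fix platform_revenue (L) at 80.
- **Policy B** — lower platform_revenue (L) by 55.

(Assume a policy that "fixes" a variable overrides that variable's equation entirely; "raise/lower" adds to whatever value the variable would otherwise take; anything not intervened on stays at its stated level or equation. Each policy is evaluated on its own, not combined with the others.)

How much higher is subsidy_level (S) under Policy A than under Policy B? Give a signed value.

Policy A (L := 80):
  L = 80
  S = 236 − 80 = 156
Policy B (L − 55):
  L = 85 − 55 = 30
  S = 236 − 30 = 206
S: 156 − 206 = -50

-50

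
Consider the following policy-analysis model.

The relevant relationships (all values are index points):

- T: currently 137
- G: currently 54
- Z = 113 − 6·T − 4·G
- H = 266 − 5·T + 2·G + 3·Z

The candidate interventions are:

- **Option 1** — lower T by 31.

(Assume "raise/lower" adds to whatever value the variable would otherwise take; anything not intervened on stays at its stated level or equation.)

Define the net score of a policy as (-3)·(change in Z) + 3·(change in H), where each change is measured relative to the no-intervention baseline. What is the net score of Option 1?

Baseline:
  T = 137
  G = 54
  Z = 113 − 6·137 − 4·54 = -925
  H = 266 − 5·137 + 2·54 + 3·(-925) = -3086
Option 1 (T − 31):
  T = 137 − 31 = 106
  G = 54
  Z = 113 − 6·106 − 4·54 = -739
  H = 266 − 5·106 + 2·54 + 3·(-739) = -2373
ΔZ = -739 − (-925) = 186; ΔH = -2373 − (-3086) = 713
Score = (-3)·186 + 3·713 = 1581

1581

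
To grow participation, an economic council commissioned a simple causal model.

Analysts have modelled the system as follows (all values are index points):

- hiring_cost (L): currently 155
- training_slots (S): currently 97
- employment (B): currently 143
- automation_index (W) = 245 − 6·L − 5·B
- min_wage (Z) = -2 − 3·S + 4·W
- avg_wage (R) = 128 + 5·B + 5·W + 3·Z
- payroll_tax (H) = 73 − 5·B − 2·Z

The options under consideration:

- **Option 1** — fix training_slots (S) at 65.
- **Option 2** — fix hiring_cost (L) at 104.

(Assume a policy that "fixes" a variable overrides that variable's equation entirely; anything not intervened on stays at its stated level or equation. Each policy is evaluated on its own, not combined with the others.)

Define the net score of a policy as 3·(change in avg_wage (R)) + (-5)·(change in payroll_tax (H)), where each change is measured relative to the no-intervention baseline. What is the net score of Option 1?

1824

Baseline:
  L = 155
  S = 97
  B = 143
  W = 245 − 6·155 − 5·143 = -1400
  Z = -2 − 3·97 + 4·(-1400) = -5893
  R = 128 + 5·143 + 5·(-1400) + 3·(-5893) = -23836
  H = 73 − 5·143 − 2·(-5893) = 11144
Option 1 (S := 65):
  L = 155
  S = 65
  B = 143
  W = 245 − 6·155 − 5·143 = -1400
  Z = -2 − 3·65 + 4·(-1400) = -5797
  R = 128 + 5·143 + 5·(-1400) + 3·(-5797) = -23548
  H = 73 − 5·143 − 2·(-5797) = 10952
ΔR = -23548 − (-23836) = 288; ΔH = 10952 − 11144 = -192
Score = 3·288 + (-5)·(-192) = 1824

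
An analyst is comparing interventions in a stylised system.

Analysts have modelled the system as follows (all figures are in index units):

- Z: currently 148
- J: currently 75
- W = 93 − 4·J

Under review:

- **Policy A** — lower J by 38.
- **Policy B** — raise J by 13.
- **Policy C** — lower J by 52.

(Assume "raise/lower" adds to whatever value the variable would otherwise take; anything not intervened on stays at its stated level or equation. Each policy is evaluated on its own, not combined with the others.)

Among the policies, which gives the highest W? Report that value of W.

1

Policy A (J − 38):
  J = 75 − 38 = 37
  W = 93 − 4·37 = -55
Policy B (J + 13):
  J = 75 + 13 = 88
  W = 93 − 4·88 = -259
Policy C (J − 52):
  J = 75 − 52 = 23
  W = 93 − 4·23 = 1
Comparing — Policy A: W=-55, Policy B: W=-259, Policy C: W=1. Highest is 1 (Policy C).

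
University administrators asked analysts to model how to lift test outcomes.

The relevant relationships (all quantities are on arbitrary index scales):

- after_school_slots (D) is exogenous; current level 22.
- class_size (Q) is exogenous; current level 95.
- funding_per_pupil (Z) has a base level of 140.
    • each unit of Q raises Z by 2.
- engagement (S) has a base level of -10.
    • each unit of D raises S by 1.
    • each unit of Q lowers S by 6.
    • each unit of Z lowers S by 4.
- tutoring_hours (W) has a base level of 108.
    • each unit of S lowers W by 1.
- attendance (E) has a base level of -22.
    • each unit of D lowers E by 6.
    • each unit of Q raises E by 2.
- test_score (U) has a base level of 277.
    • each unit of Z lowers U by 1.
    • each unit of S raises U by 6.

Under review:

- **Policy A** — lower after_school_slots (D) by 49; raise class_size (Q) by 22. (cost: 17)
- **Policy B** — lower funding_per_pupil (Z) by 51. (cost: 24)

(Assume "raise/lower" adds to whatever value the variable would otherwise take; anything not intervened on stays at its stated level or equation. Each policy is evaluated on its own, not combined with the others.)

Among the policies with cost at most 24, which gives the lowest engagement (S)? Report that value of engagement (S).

Policy A (D − 49, Q + 22):
  D = 22 − 49 = -27
  Q = 95 + 22 = 117
  Z = 140 + 2·117 = 374
  S = -10 + (-27) − 6·117 − 4·374 = -2235
Policy B (Z − 51):
  D = 22
  Q = 95
  Z = 140 + 2·95 (−51 from intervention) = 279
  S = -10 + 22 − 6·95 − 4·279 = -1674
Comparing — Policy A: S=-2235, Policy B: S=-1674. Lowest is -2235 (Policy A).

-2235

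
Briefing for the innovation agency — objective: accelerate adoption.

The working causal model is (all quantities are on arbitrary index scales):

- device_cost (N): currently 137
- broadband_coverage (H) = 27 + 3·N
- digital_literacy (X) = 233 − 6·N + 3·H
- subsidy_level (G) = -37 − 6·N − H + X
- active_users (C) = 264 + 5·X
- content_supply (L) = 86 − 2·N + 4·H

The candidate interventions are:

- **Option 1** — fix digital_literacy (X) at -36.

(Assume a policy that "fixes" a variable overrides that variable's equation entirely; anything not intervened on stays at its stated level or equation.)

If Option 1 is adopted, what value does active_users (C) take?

84

Option 1 (X := -36):
  N = 137
  H = 27 + 3·137 = 438
  X = -36
  C = 264 + 5·(-36) = 84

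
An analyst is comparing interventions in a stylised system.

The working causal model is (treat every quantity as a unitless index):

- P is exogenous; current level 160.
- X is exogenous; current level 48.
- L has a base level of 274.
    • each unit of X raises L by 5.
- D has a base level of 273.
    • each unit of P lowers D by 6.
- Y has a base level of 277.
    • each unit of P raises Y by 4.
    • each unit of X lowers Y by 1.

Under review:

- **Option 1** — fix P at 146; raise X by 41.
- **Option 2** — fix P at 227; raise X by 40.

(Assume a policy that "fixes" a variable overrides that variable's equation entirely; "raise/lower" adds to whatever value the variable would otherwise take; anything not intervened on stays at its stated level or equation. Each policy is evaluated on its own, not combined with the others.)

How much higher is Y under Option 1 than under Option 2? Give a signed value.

-325

Option 1 (P := 146, X + 41):
  P = 146
  X = 48 + 41 = 89
  Y = 277 + 4·146 − 89 = 772
Option 2 (P := 227, X + 40):
  P = 227
  X = 48 + 40 = 88
  Y = 277 + 4·227 − 88 = 1097
Y: 772 − 1097 = -325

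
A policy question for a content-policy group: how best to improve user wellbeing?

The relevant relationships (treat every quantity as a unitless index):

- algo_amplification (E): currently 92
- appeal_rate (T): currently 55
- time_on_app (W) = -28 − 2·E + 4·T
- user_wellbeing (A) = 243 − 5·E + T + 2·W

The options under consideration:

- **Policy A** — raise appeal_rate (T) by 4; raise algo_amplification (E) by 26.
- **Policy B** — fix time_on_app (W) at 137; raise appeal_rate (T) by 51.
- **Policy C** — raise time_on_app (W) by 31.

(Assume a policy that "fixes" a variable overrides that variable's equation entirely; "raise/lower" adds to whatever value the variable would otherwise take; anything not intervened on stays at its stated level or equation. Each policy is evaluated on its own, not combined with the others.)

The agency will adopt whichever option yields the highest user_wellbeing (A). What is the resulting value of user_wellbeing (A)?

Policy A (T + 4, E + 26):
  E = 92 + 26 = 118
  T = 55 + 4 = 59
  W = -28 − 2·118 + 4·59 = -28
  A = 243 − 5·118 + 59 + 2·(-28) = -344
Policy B (W := 137, T + 51):
  E = 92
  T = 55 + 51 = 106
  W = 137
  A = 243 − 5·92 + 106 + 2·137 = 163
Policy C (W + 31):
  E = 92
  T = 55
  W = -28 − 2·92 + 4·55 (+31 from intervention) = 39
  A = 243 − 5·92 + 55 + 2·39 = -84
Comparing — Policy A: A=-344, Policy B: A=163, Policy C: A=-84. Highest is 163 (Policy B).

163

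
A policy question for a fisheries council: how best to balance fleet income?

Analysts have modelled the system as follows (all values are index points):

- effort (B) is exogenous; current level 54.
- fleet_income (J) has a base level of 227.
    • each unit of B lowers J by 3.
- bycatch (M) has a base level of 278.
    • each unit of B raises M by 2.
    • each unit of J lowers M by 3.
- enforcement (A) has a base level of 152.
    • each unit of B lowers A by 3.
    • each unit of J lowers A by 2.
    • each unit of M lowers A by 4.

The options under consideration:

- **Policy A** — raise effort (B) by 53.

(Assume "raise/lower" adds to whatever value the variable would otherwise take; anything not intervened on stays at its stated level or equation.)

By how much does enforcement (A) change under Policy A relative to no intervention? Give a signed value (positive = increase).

-2173

Baseline:
  B = 54
  J = 227 − 3·54 = 65
  M = 278 + 2·54 − 3·65 = 191
  A = 152 − 3·54 − 2·65 − 4·191 = -904
Policy A (B + 53):
  B = 54 + 53 = 107
  J = 227 − 3·107 = -94
  M = 278 + 2·107 − 3·(-94) = 774
  A = 152 − 3·107 − 2·(-94) − 4·774 = -3077
Change in A: -3077 − (-904) = -2173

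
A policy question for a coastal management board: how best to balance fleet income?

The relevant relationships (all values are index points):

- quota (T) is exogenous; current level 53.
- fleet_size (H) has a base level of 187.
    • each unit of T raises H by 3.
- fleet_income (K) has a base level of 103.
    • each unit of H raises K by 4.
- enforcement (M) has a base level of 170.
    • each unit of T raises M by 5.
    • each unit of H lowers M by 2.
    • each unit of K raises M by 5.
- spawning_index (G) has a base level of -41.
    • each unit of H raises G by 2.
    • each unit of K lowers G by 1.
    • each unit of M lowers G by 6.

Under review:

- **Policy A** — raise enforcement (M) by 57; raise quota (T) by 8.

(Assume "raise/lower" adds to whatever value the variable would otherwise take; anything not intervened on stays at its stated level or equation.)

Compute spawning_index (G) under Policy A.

-47126

Policy A (M + 57, T + 8):
  T = 53 + 8 = 61
  H = 187 + 3·61 = 370
  K = 103 + 4·370 = 1583
  M = 170 + 5·61 − 2·370 + 5·1583 (+57 from intervention) = 7707
  G = -41 + 2·370 − 1583 − 6·7707 = -47126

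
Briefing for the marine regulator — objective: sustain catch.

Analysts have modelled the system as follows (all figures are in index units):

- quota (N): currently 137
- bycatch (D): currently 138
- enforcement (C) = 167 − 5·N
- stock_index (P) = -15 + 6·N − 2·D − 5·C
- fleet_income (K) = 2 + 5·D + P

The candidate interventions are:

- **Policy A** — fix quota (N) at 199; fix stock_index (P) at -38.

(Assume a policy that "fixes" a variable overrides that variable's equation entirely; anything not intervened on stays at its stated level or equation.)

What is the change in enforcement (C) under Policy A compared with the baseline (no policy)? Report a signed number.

Baseline:
  N = 137
  C = 167 − 5·137 = -518
Policy A (N := 199, P := -38):
  N = 199
  C = 167 − 5·199 = -828
Change in C: -828 − (-518) = -310

-310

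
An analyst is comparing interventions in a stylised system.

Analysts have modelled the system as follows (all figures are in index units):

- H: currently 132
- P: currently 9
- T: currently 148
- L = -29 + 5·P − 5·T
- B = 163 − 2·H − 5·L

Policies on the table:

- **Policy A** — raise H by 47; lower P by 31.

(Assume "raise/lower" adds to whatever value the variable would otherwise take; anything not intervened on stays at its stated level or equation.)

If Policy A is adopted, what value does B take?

4200

Policy A (H + 47, P − 31):
  H = 132 + 47 = 179
  P = 9 − 31 = -22
  T = 148
  L = -29 + 5·(-22) − 5·148 = -879
  B = 163 − 2·179 − 5·(-879) = 4200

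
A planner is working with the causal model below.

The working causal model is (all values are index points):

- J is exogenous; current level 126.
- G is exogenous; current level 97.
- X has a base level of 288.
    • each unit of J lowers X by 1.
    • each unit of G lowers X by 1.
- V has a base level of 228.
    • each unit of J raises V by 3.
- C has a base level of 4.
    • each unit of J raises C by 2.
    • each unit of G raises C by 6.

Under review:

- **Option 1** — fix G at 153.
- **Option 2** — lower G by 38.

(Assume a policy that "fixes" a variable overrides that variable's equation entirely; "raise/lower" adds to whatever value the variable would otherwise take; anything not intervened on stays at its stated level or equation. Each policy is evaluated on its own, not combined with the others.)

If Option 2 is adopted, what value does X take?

103

Option 2 (G − 38):
  J = 126
  G = 97 − 38 = 59
  X = 288 − 126 − 59 = 103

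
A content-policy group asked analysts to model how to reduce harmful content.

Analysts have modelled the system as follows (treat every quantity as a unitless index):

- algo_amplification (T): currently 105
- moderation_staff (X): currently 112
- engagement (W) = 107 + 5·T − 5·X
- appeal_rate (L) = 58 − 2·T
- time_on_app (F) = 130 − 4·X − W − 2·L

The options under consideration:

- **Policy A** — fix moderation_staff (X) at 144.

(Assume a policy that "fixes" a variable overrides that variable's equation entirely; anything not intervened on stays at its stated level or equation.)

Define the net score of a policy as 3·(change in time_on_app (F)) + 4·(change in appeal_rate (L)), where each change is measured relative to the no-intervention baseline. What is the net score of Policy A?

Baseline:
  T = 105
  X = 112
  W = 107 + 5·105 − 5·112 = 72
  L = 58 − 2·105 = -152
  F = 130 − 4·112 − 72 − 2·(-152) = -86
Policy A (X := 144):
  T = 105
  X = 144
  W = 107 + 5·105 − 5·144 = -88
  L = 58 − 2·105 = -152
  F = 130 − 4·144 − (-88) − 2·(-152) = -54
ΔF = -54 − (-86) = 32; ΔL = -152 − (-152) = 0
Score = 3·32 + 4·0 = 96

96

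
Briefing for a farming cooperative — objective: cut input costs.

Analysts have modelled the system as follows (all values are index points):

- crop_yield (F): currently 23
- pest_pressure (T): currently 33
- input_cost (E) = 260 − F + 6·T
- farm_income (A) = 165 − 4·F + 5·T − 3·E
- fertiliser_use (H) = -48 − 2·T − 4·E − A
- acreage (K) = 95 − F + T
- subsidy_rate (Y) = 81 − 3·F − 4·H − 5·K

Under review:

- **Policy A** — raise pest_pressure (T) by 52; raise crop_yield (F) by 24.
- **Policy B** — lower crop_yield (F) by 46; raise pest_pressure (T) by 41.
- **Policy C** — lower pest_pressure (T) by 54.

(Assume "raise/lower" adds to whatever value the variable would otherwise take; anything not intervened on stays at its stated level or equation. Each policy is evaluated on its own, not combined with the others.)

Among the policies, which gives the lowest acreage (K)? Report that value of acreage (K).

Policy A (T + 52, F + 24):
  F = 23 + 24 = 47
  T = 33 + 52 = 85
  K = 95 − 47 + 85 = 133
Policy B (F − 46, T + 41):
  F = 23 − 46 = -23
  T = 33 + 41 = 74
  K = 95 − (-23) + 74 = 192
Policy C (T − 54):
  F = 23
  T = 33 − 54 = -21
  K = 95 − 23 + (-21) = 51
Comparing — Policy A: K=133, Policy B: K=192, Policy C: K=51. Lowest is 51 (Policy C).

51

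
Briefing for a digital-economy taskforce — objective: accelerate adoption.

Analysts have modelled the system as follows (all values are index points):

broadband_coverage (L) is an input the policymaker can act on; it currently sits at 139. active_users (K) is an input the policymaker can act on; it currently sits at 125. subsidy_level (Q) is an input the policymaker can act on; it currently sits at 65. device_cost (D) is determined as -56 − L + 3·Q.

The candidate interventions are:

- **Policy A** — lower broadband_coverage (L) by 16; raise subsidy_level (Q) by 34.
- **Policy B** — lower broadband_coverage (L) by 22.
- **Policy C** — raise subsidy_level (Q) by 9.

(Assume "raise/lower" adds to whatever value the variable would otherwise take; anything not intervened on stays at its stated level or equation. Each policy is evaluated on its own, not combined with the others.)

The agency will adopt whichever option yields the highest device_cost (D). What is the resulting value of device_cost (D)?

Policy A (L − 16, Q + 34):
  L = 139 − 16 = 123
  Q = 65 + 34 = 99
  D = -56 − 123 + 3·99 = 118
Policy B (L − 22):
  L = 139 − 22 = 117
  Q = 65
  D = -56 − 117 + 3·65 = 22
Policy C (Q + 9):
  L = 139
  Q = 65 + 9 = 74
  D = -56 − 139 + 3·74 = 27
Comparing — Policy A: D=118, Policy B: D=22, Policy C: D=27. Highest is 118 (Policy A).

118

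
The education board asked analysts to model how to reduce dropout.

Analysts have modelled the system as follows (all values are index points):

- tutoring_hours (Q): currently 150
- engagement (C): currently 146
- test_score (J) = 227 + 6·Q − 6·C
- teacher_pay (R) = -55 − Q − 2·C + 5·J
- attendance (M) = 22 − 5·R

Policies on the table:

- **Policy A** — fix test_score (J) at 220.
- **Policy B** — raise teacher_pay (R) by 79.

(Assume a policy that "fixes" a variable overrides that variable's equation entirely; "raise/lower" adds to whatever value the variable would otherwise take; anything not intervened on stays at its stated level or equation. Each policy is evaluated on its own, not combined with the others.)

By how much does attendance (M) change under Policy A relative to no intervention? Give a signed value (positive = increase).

Baseline:
  Q = 150
  C = 146
  J = 227 + 6·150 − 6·146 = 251
  R = -55 − 150 − 2·146 + 5·251 = 758
  M = 22 − 5·758 = -3768
Policy A (J := 220):
  Q = 150
  C = 146
  J = 220
  R = -55 − 150 − 2·146 + 5·220 = 603
  M = 22 − 5·603 = -2993
Change in M: -2993 − (-3768) = 775

775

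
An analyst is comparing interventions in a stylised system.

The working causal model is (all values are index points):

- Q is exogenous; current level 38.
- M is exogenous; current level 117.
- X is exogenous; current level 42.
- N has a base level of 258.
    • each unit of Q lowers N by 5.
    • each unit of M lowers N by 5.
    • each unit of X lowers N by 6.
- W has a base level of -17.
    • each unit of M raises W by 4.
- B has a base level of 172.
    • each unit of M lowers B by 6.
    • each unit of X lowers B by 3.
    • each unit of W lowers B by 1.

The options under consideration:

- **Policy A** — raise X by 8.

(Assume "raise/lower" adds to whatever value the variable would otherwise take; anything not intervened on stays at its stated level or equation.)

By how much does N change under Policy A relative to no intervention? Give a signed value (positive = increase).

Baseline:
  Q = 38
  M = 117
  X = 42
  N = 258 − 5·38 − 5·117 − 6·42 = -769
Policy A (X + 8):
  Q = 38
  M = 117
  X = 42 + 8 = 50
  N = 258 − 5·38 − 5·117 − 6·50 = -817
Change in N: -817 − (-769) = -48

-48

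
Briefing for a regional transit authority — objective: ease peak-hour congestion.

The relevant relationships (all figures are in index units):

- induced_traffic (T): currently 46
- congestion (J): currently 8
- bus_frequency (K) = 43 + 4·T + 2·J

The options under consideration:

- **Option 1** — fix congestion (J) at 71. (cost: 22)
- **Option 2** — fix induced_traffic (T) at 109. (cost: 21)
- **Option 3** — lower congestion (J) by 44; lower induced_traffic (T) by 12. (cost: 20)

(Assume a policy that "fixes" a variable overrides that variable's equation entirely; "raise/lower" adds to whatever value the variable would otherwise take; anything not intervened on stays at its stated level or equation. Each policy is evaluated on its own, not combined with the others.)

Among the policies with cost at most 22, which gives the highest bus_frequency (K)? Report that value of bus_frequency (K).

Option 1 (J := 71):
  T = 46
  J = 71
  K = 43 + 4·46 + 2·71 = 369
Option 2 (T := 109):
  T = 109
  J = 8
  K = 43 + 4·109 + 2·8 = 495
Option 3 (J − 44, T − 12):
  T = 46 − 12 = 34
  J = 8 − 44 = -36
  K = 43 + 4·34 + 2·(-36) = 107
Comparing — Option 1: K=369, Option 2: K=495, Option 3: K=107. Highest is 495 (Option 2).

495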